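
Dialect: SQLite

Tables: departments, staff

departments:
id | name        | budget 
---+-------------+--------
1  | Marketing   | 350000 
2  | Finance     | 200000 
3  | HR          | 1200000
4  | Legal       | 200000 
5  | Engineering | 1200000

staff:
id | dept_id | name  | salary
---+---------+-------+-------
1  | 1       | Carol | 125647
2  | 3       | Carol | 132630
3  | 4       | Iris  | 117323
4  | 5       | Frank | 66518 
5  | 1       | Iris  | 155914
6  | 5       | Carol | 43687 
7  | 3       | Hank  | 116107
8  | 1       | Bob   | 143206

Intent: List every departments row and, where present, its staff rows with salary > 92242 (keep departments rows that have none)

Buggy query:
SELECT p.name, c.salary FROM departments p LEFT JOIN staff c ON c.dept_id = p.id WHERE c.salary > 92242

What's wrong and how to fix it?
Bug: Filtering c.salary in WHERE discards the NULL rows produced by LEFT JOIN, turning it into an inner join

Fix: Put 'c.salary > 92242' in the JOIN's ON clause instead of WHERE

Corrected query:
SELECT p.name, c.salary FROM departments p LEFT JOIN staff c ON c.dept_id = p.id AND c.salary > 92242

Result:
name        | salary
------------+-------
Marketing   | 125647
Marketing   | 143206
Marketing   | 155914
Finance     | NULL  
HR          | 116107
HR          | 132630
Legal       | 117323
Engineering | NULL  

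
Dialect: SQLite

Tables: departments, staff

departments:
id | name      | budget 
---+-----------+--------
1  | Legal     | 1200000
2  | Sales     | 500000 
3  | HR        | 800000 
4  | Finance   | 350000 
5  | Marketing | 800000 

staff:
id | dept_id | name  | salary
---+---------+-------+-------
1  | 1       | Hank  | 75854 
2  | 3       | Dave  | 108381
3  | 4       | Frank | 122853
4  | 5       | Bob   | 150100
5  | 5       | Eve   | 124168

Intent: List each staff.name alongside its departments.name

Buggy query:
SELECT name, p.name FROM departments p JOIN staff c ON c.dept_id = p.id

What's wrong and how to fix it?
Bug: 'name' exists in both joined tables, so the database can't tell which one is meant

Fix: Prefix ambiguous columns with the table alias

Corrected query:
SELECT c.name, p.name FROM departments p JOIN staff c ON c.dept_id = p.id

Result:
name  | name     
------+----------
Hank  | Legal    
Dave  | HR       
Frank | Finance  
Bob   | Marketing
Eve   | Marketing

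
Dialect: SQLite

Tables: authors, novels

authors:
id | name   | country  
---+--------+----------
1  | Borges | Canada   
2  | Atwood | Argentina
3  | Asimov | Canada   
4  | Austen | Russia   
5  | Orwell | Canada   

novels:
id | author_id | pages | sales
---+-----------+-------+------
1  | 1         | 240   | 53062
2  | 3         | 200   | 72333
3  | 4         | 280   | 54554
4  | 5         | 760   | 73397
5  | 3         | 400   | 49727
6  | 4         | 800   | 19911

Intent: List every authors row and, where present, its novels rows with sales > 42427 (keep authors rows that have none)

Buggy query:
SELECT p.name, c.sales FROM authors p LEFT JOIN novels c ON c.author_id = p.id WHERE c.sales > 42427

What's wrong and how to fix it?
Bug: A WHERE condition on the right-hand table after LEFT JOIN drops unmatched parents

Fix: Move the right-table condition into the ON clause so unmatched parents are kept

Corrected query:
SELECT p.name, c.sales FROM authors p LEFT JOIN novels c ON c.author_id = p.id AND c.sales > 42427

Result:
name   | sales
-------+------
Borges | 53062
Atwood | NULL 
Asimov | 49727
Asimov | 72333
Austen | 54554
Orwell | 73397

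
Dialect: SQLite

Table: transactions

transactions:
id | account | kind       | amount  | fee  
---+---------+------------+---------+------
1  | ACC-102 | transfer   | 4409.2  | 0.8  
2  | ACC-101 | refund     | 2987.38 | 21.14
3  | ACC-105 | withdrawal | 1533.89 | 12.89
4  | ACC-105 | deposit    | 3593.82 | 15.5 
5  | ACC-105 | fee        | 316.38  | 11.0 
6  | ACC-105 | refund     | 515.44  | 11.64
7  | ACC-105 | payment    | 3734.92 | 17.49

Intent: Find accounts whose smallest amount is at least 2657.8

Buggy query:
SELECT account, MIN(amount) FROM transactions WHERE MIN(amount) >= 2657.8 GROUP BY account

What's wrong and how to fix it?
Bug: MIN() in WHERE is a misuse of aggregate

Fix: Replace WHERE with HAVING after the GROUP BY

Corrected query:
SELECT account, MIN(amount) FROM transactions GROUP BY account HAVING MIN(amount) >= 2657.8

Result:
account | MIN(amount)
--------+------------
ACC-101 | 2987.38    
ACC-102 | 4409.2     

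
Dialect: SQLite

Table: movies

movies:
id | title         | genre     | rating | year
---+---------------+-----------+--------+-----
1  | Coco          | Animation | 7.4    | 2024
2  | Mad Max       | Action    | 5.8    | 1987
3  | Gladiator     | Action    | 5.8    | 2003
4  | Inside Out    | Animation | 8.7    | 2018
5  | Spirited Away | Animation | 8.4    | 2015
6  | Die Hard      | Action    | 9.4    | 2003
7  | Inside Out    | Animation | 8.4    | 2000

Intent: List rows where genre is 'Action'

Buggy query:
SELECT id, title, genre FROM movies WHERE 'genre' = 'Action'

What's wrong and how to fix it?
Bug: 'genre' in single quotes is a string literal, not the column; the comparison is literal-vs-literal and never true

Fix: Reference the column as genre without single quotes

Corrected query:
SELECT id, title, genre FROM movies WHERE genre = 'Action'

Result:
id | title     | genre 
---+-----------+-------
2  | Mad Max   | Action
3  | Gladiator | Action
6  | Die Hard  | Action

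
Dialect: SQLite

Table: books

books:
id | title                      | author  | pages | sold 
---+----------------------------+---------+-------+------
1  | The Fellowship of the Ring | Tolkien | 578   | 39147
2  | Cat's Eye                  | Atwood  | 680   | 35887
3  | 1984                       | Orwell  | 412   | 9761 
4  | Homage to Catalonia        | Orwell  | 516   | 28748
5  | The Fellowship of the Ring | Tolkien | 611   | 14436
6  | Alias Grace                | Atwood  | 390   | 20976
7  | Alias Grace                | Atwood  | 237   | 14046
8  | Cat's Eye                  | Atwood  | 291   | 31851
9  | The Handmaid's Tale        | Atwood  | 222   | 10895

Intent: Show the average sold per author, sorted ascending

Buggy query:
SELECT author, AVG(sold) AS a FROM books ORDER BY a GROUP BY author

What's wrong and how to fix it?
Bug: ORDER BY appears before GROUP BY; SQL clause order requires GROUP BY first

Fix: Reorder: SELECT … FROM … GROUP BY … ORDER BY …

Corrected query:
SELECT author, AVG(sold) AS a FROM books GROUP BY author ORDER BY a

Result:
author  | a      
--------+--------
Orwell  | 19254.5
Atwood  | 22731  
Tolkien | 26791.5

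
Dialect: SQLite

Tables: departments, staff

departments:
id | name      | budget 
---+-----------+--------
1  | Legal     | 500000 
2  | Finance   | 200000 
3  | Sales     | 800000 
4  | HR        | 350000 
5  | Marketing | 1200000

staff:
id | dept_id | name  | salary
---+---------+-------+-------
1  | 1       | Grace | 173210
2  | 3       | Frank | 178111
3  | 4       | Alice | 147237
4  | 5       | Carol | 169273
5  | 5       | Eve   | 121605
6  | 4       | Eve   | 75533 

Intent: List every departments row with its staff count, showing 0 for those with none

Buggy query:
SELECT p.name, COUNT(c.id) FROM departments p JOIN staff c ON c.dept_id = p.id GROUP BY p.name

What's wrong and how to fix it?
Bug: INNER JOIN drops departments rows that have no matching staff rows

Fix: Switch to LEFT JOIN to retain unmatched parent rows

Corrected query:
SELECT p.name, COUNT(c.id) FROM departments p LEFT JOIN staff c ON c.dept_id = p.id GROUP BY p.name

Result:
name      | COUNT(c.id)
----------+------------
Finance   | 0          
HR        | 2          
Legal     | 1          
Marketing | 2          
Sales     | 1          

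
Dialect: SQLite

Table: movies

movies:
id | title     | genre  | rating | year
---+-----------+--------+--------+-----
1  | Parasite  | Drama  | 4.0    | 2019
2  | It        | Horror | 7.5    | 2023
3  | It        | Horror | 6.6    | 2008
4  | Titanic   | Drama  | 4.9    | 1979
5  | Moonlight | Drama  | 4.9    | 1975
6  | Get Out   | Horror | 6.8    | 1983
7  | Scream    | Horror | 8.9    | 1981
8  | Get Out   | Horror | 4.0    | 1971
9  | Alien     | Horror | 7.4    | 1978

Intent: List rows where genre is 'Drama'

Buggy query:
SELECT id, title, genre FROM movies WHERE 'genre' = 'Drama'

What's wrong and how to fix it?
Bug: Single quotes denote string literals in SQL; the column name is being compared as a constant string

Fix: Reference the column as genre without single quotes

Corrected query:
SELECT id, title, genre FROM movies WHERE genre = 'Drama'

Result:
id | title     | genre
---+-----------+------
1  | Parasite  | Drama
4  | Titanic   | Drama
5  | Moonlight | Drama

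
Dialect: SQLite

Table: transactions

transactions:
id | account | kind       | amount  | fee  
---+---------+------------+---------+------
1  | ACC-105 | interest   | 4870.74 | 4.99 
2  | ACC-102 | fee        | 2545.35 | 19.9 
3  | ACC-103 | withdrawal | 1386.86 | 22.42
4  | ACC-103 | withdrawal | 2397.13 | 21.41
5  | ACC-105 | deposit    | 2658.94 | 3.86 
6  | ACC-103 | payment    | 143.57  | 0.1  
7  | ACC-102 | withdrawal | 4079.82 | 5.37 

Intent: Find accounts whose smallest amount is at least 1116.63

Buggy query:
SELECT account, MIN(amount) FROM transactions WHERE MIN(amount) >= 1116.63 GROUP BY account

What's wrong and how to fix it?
Bug: Aggregates like MIN are computed per group after WHERE runs

Fix: Replace WHERE with HAVING after the GROUP BY

Corrected query:
SELECT account, MIN(amount) FROM transactions GROUP BY account HAVING MIN(amount) >= 1116.63

Result:
account | MIN(amount)
--------+------------
ACC-102 | 2545.35    
ACC-105 | 2658.94    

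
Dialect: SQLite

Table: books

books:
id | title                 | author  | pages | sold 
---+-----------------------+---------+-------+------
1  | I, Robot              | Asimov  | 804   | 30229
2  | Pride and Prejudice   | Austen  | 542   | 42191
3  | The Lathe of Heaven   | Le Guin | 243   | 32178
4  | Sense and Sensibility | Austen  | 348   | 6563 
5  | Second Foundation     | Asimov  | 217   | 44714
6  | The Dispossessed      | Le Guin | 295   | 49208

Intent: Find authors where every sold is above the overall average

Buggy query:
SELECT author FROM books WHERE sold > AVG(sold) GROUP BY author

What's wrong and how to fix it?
Bug: WHERE evaluates per row before aggregation, so AVG() is unavailable

Fix: Use a subquery for AVG and a HAVING MIN(...) filter so the condition holds for every row in the group

Corrected query:
SELECT author FROM books GROUP BY author HAVING MIN(sold) > (SELECT AVG(sold) FROM books)

Result:
(no rows)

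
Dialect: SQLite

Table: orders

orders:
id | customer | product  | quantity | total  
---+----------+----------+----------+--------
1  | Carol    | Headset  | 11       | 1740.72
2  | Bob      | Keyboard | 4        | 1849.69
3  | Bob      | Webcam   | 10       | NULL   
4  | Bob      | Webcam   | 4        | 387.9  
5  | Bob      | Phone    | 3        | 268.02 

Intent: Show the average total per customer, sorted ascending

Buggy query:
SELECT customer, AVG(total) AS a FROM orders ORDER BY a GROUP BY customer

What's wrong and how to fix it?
Bug: ORDER BY appears before GROUP BY; SQL clause order requires GROUP BY first

Fix: Move ORDER BY to the end, after GROUP BY

Corrected query:
SELECT customer, AVG(total) AS a FROM orders GROUP BY customer ORDER BY a

Result:
customer | a         
---------+-----------
Bob      | 835.203333
Carol    | 1740.72   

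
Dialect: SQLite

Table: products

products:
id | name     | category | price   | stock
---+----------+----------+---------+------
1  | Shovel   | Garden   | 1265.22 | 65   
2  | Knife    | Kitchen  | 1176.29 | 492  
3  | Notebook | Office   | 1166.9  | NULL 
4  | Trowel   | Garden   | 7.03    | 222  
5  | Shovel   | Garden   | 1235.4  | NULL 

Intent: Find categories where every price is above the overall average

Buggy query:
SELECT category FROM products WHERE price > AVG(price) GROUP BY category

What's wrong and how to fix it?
Bug: AVG() is an aggregate; it can't sit directly in WHERE

Fix: Use a subquery for AVG and a HAVING MIN(...) filter so the condition holds for every row in the group

Corrected query:
SELECT category FROM products GROUP BY category HAVING MIN(price) > (SELECT AVG(price) FROM products)

Result:
category
--------
Kitchen 
Office  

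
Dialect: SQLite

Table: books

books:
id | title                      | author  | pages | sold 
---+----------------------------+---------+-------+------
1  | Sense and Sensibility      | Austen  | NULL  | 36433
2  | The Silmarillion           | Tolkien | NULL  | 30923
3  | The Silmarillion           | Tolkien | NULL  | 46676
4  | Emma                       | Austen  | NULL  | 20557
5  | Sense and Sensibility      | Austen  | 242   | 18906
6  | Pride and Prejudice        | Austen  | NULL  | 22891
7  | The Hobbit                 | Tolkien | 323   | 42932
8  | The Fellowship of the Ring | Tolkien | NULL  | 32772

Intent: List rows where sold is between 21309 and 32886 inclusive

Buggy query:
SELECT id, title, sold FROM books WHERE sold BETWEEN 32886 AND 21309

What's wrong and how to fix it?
Bug: The bounds are reversed; BETWEEN a AND b requires a <= b to match anything

Fix: Swap the bounds so the smaller value comes first

Corrected query:
SELECT id, title, sold FROM books WHERE sold BETWEEN 21309 AND 32886

Result:
id | title                      | sold 
---+----------------------------+------
2  | The Silmarillion           | 30923
6  | Pride and Prejudice        | 22891
8  | The Fellowship of the Ring | 32772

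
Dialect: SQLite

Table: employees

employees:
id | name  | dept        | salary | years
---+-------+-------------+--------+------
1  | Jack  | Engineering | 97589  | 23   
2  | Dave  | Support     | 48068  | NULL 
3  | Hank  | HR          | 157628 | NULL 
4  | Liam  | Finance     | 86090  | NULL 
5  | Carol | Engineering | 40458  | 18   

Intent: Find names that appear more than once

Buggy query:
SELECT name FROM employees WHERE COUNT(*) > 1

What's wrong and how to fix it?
Bug: COUNT(*) is an aggregate and cannot be used in WHERE

Fix: Group first, then use HAVING for the count condition

Corrected query:
SELECT name FROM employees GROUP BY name HAVING COUNT(*) > 1

Result:
(no rows)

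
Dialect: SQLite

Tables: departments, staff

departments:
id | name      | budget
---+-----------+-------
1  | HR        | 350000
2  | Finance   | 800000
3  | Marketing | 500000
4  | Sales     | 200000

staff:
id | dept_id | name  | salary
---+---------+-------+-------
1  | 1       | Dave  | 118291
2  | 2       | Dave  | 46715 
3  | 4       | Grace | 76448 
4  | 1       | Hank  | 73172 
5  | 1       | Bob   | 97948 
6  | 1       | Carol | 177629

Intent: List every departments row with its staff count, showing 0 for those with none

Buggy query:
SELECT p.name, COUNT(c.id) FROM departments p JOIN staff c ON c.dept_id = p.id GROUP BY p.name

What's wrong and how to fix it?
Bug: An inner join excludes parents with zero children

Fix: Use LEFT JOIN so parents without children still appear (COUNT(c.id) gives 0)

Corrected query:
SELECT p.name, COUNT(c.id) FROM departments p LEFT JOIN staff c ON c.dept_id = p.id GROUP BY p.name

Result:
name      | COUNT(c.id)
----------+------------
Finance   | 1          
HR        | 4          
Marketing | 0          
Sales     | 1          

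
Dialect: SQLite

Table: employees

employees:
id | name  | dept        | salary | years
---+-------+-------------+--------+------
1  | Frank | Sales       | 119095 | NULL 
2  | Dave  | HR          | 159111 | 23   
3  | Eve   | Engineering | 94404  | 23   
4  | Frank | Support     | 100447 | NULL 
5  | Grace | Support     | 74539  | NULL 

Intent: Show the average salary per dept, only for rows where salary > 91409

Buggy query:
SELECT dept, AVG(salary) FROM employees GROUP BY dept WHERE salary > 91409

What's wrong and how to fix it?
Bug: WHERE cannot follow GROUP BY

Fix: Move the WHERE clause before GROUP BY

Corrected query:
SELECT dept, AVG(salary) FROM employees WHERE salary > 91409 GROUP BY dept

Result:
dept        | AVG(salary)
------------+------------
Engineering | 94404      
HR          | 159111     
Sales       | 119095     
Support     | 100447     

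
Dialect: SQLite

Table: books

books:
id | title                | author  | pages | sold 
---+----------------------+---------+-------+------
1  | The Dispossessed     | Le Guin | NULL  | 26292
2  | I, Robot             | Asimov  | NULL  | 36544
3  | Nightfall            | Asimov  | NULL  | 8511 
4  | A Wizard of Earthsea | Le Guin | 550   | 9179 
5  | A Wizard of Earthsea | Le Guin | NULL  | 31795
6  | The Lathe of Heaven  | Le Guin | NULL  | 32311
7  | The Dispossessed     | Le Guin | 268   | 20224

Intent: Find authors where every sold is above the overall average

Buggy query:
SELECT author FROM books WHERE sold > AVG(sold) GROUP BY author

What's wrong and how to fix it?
Bug: AVG() is an aggregate; it can't sit directly in WHERE

Fix: Compute the overall average in a scalar subquery and compare each group's MIN against it in HAVING

Corrected query:
SELECT author FROM books GROUP BY author HAVING MIN(sold) > (SELECT AVG(sold) FROM books)

Result:
(no rows)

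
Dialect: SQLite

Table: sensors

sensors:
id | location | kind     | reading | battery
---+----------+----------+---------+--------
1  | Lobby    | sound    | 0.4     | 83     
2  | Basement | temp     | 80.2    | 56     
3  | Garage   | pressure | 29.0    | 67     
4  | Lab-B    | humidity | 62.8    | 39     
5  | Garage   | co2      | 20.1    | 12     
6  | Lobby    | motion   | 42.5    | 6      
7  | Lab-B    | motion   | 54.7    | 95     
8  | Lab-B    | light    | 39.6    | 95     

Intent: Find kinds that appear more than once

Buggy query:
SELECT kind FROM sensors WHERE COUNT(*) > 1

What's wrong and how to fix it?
Bug: WHERE can't reference COUNT(*); aggregates are computed after WHERE

Fix: Group first, then use HAVING for the count condition

Corrected query:
SELECT kind FROM sensors GROUP BY kind HAVING COUNT(*) > 1

Result:
kind  
------
motion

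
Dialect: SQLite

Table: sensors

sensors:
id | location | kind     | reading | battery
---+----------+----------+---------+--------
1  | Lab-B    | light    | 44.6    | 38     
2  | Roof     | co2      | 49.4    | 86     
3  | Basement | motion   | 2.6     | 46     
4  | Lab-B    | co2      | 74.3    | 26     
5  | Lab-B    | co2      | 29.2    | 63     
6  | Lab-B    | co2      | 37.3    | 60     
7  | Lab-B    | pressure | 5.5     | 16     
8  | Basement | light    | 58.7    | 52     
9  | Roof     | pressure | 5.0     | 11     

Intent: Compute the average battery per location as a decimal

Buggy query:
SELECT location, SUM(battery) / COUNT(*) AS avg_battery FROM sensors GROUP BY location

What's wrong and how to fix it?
Bug: SUM(battery) and COUNT(*) are both integers; the division truncates the fractional part

Fix: Multiply by 1.0 (or CAST to REAL) to force floating-point division

Corrected query:
SELECT location, SUM(battery) * 1.0 / COUNT(*) AS avg_battery FROM sensors GROUP BY location

Result:
location | avg_battery
---------+------------
Basement | 49         
Lab-B    | 40.6       
Roof     | 48.5       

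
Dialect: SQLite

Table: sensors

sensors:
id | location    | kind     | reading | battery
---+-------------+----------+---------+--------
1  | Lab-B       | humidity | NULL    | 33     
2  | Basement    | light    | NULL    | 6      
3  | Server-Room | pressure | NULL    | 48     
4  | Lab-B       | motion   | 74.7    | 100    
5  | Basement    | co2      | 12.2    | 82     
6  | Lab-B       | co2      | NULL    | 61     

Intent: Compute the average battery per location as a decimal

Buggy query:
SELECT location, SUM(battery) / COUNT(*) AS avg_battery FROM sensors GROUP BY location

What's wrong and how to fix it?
Bug: SUM(battery) and COUNT(*) are both integers; the division truncates the fractional part

Fix: Cast one side to REAL so the division keeps the fractional part

Corrected query:
SELECT location, SUM(battery) * 1.0 / COUNT(*) AS avg_battery FROM sensors GROUP BY location

Result:
location    | avg_battery
------------+------------
Basement    | 44         
Lab-B       | 64.666667  
Server-Room | 48         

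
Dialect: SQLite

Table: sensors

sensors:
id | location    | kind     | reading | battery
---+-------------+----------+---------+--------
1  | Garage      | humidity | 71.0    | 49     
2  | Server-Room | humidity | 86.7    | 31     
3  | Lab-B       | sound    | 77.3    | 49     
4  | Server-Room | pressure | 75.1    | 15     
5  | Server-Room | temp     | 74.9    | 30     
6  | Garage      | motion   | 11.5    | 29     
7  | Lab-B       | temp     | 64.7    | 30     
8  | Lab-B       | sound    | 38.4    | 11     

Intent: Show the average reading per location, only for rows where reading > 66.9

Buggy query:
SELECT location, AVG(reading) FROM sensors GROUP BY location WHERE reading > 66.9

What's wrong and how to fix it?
Bug: WHERE cannot follow GROUP BY

Fix: Move the WHERE clause before GROUP BY

Corrected query:
SELECT location, AVG(reading) FROM sensors WHERE reading > 66.9 GROUP BY location

Result:
location    | AVG(reading)
------------+-------------
Garage      | 71          
Lab-B       | 77.3        
Server-Room | 78.9        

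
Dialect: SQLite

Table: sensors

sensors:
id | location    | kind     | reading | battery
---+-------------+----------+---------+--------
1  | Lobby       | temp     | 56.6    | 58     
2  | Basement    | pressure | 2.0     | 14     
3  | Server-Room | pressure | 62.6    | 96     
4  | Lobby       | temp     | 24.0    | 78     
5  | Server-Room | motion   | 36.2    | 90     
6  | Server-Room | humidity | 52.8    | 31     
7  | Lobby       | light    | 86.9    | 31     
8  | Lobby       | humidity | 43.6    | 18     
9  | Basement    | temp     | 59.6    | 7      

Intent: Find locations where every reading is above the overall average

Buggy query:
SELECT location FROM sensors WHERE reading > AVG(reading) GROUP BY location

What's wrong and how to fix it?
Bug: AVG() is an aggregate; it can't sit directly in WHERE

Fix: Compute the overall average in a scalar subquery and compare each group's MIN against it in HAVING

Corrected query:
SELECT location FROM sensors GROUP BY location HAVING MIN(reading) > (SELECT AVG(reading) FROM sensors)

Result:
(no rows)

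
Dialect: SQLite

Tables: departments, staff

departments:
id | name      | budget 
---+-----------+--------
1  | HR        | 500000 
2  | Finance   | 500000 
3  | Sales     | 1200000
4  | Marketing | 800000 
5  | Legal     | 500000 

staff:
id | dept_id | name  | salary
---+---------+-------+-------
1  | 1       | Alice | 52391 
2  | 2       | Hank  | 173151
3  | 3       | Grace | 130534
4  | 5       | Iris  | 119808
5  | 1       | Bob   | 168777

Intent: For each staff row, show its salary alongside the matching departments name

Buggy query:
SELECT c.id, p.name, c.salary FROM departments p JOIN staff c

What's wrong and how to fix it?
Bug: Missing join condition: each staff row is matched to all departments rows instead of just its own

Fix: Specify the join condition linking the foreign key to the parent id

Corrected query:
SELECT c.id, p.name, c.salary FROM departments p JOIN staff c ON c.dept_id = p.id

Result:
id | name    | salary
---+---------+-------
1  | HR      | 52391 
2  | Finance | 173151
3  | Sales   | 130534
4  | Legal   | 119808
5  | HR      | 168777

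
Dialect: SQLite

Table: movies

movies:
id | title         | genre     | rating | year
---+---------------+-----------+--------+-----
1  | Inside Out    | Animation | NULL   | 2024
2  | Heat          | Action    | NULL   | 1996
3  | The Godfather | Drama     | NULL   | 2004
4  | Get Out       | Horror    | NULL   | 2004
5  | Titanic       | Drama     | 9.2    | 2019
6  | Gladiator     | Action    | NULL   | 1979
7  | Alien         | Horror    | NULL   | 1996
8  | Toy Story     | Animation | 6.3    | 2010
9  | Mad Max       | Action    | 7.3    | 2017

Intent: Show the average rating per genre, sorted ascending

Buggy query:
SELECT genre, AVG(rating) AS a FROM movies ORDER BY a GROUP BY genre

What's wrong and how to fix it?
Bug: ORDER BY appears before GROUP BY; SQL clause order requires GROUP BY first

Fix: Reorder: SELECT … FROM … GROUP BY … ORDER BY …

Corrected query:
SELECT genre, AVG(rating) AS a FROM movies GROUP BY genre ORDER BY a

Result:
genre     | a   
----------+-----
Horror    | NULL
Animation | 6.3 
Action    | 7.3 
Drama     | 9.2 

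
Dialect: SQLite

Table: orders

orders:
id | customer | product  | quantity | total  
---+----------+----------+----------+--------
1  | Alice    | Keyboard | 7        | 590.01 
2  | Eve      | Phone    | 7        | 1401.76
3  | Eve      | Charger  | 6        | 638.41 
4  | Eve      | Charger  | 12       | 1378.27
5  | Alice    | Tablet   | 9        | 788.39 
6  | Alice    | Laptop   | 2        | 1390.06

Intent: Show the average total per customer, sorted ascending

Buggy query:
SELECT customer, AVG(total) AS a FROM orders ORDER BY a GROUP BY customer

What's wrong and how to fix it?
Bug: ORDER BY appears before GROUP BY; SQL clause order requires GROUP BY first

Fix: Reorder: SELECT … FROM … GROUP BY … ORDER BY …

Corrected query:
SELECT customer, AVG(total) AS a FROM orders GROUP BY customer ORDER BY a

Result:
customer | a      
---------+--------
Alice    | 922.82 
Eve      | 1139.48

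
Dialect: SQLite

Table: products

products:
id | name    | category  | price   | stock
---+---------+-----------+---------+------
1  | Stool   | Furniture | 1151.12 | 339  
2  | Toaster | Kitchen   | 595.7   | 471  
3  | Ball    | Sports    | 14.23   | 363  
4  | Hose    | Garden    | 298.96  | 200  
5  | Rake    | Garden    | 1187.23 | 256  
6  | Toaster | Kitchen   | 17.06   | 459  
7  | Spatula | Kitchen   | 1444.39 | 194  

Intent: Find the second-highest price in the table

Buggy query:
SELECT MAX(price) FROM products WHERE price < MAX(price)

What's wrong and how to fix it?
Bug: The inner MAX is an aggregate inside WHERE, which is not allowed

Fix: Put the inner MAX in a scalar subquery

Corrected query:
SELECT MAX(price) FROM products WHERE price < (SELECT MAX(price) FROM products)

Result:
MAX(price)
----------
1187.23   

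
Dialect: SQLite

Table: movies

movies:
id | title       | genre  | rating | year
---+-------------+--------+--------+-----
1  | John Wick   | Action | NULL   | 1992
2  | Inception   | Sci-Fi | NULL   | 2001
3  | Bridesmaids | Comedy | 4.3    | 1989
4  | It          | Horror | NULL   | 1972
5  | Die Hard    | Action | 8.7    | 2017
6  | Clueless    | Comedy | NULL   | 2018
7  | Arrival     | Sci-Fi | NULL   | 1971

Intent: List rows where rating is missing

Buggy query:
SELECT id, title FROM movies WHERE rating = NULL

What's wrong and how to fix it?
Bug: '= NULL' is always unknown in SQL three-valued logic, so no rows match

Fix: Replace '= NULL' with 'IS NULL'

Corrected query:
SELECT id, title FROM movies WHERE rating IS NULL

Result:
id | title    
---+----------
1  | John Wick
2  | Inception
4  | It       
6  | Clueless 
7  | Arrival  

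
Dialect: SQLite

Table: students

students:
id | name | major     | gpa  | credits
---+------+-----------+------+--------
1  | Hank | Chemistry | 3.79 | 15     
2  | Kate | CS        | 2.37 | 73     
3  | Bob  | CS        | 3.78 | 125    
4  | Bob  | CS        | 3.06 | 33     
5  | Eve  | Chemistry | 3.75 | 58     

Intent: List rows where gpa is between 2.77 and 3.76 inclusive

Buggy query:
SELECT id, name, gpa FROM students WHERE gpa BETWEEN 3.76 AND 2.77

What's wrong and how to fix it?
Bug: The bounds are reversed; BETWEEN a AND b requires a <= b to match anything

Fix: Write BETWEEN 2.77 AND 3.76

Corrected query:
SELECT id, name, gpa FROM students WHERE gpa BETWEEN 2.77 AND 3.76

Result:
id | name | gpa 
---+------+-----
4  | Bob  | 3.06
5  | Eve  | 3.75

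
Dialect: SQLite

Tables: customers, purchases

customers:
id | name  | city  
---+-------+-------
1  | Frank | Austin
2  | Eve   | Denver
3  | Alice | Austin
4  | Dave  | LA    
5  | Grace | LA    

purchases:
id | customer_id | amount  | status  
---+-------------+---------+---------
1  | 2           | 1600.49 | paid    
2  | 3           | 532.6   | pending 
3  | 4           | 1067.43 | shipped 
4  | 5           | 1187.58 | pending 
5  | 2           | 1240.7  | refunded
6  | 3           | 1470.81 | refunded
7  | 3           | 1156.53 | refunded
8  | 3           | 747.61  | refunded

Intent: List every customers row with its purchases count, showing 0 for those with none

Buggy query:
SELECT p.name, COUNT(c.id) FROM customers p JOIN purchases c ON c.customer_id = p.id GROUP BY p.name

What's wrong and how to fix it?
Bug: INNER JOIN drops customers rows that have no matching purchases rows

Fix: Use LEFT JOIN so parents without children still appear (COUNT(c.id) gives 0)

Corrected query:
SELECT p.name, COUNT(c.id) FROM customers p LEFT JOIN purchases c ON c.customer_id = p.id GROUP BY p.name

Result:
name  | COUNT(c.id)
------+------------
Alice | 4          
Dave  | 1          
Eve   | 2          
Frank | 0          
Grace | 1          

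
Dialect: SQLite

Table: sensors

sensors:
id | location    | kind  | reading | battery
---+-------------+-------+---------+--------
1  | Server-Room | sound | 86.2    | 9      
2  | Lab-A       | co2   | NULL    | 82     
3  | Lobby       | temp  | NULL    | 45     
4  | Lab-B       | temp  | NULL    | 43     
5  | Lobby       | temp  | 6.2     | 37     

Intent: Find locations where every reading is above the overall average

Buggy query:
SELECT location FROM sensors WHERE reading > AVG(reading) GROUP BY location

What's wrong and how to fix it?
Bug: WHERE evaluates per row before aggregation, so AVG() is unavailable

Fix: Use a subquery for AVG and a HAVING MIN(...) filter so the condition holds for every row in the group

Corrected query:
SELECT location FROM sensors GROUP BY location HAVING MIN(reading) > (SELECT AVG(reading) FROM sensors)

Result:
location   
-----------
Server-Room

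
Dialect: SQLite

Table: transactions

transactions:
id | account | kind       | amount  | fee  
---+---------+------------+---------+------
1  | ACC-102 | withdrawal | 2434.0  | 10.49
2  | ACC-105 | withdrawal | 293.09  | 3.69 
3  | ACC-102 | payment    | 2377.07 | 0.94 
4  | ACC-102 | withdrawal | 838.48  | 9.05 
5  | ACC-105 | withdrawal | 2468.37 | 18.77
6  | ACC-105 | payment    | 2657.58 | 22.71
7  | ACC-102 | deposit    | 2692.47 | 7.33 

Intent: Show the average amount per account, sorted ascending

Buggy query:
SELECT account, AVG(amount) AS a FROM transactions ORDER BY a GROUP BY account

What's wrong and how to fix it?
Bug: GROUP BY must precede ORDER BY

Fix: Move ORDER BY to the end, after GROUP BY

Corrected query:
SELECT account, AVG(amount) AS a FROM transactions GROUP BY account ORDER BY a

Result:
account | a          
--------+------------
ACC-105 | 1806.346667
ACC-102 | 2085.505   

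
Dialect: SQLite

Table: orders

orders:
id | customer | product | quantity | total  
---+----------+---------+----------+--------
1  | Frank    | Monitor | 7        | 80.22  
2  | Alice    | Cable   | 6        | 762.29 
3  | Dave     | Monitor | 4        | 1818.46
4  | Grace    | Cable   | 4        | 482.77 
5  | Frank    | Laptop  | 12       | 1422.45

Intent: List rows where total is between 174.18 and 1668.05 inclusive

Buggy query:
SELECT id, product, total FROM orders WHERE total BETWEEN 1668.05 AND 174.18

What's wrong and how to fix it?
Bug: BETWEEN expects the lower bound first; with 1668.05 AND 174.18 the range is empty

Fix: Write BETWEEN 174.18 AND 1668.05

Corrected query:
SELECT id, product, total FROM orders WHERE total BETWEEN 174.18 AND 1668.05

Result:
id | product | total  
---+---------+--------
2  | Cable   | 762.29 
4  | Cable   | 482.77 
5  | Laptop  | 1422.45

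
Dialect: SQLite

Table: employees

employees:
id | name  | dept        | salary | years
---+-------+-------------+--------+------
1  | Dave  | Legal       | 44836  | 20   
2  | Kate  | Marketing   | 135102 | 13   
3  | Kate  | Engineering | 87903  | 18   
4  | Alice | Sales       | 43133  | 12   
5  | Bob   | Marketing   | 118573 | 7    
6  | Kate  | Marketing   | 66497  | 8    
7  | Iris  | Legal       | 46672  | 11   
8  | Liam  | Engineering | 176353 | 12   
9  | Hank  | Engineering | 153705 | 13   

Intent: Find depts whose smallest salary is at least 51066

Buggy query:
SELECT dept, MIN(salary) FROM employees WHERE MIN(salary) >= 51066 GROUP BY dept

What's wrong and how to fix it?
Bug: MIN() in WHERE is a misuse of aggregate

Fix: Replace WHERE with HAVING after the GROUP BY

Corrected query:
SELECT dept, MIN(salary) FROM employees GROUP BY dept HAVING MIN(salary) >= 51066

Result:
dept        | MIN(salary)
------------+------------
Engineering | 87903      
Marketing   | 66497      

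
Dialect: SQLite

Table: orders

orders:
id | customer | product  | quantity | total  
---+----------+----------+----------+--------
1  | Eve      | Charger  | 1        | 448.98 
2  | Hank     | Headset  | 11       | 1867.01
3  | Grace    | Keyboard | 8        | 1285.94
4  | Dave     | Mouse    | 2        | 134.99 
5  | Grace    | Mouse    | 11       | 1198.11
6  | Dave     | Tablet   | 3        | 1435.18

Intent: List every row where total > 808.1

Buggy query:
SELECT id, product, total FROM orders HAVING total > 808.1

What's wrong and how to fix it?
Bug: HAVING filters the output of aggregation, but this query has no GROUP BY and no aggregate functions, so SQLite rejects it (HAVING clause on a non-aggregate query); the condition here is per row

Fix: Use WHERE for row-level filtering

Corrected query:
SELECT id, product, total FROM orders WHERE total > 808.1

Result:
id | product  | total  
---+----------+--------
2  | Headset  | 1867.01
3  | Keyboard | 1285.94
5  | Mouse    | 1198.11
6  | Tablet   | 1435.18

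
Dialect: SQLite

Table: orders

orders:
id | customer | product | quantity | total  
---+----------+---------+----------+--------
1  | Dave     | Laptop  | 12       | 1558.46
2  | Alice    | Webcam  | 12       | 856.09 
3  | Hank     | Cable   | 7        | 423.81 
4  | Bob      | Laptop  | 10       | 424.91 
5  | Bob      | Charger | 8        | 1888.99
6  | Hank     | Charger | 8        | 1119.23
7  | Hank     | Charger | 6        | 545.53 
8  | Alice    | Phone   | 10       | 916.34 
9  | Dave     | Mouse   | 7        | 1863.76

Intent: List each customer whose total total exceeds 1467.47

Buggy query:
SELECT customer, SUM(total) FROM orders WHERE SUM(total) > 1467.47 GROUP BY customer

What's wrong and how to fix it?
Bug: WHERE runs before GROUP BY, so aggregates aren't available there

Fix: Use HAVING (which filters groups after aggregation) instead of WHERE

Corrected query:
SELECT customer, SUM(total) FROM orders GROUP BY customer HAVING SUM(total) > 1467.47

Result:
customer | SUM(total)
---------+-----------
Alice    | 1772.43   
Bob      | 2313.9    
Dave     | 3422.22   
Hank     | 2088.57   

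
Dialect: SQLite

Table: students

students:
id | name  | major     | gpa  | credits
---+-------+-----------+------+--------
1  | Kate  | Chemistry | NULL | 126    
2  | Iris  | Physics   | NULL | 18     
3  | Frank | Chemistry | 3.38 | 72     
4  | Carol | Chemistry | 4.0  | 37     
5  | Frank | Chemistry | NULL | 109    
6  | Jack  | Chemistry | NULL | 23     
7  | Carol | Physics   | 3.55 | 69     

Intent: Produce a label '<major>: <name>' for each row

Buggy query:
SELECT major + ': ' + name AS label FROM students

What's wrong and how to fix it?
Bug: SQLite uses || for string concatenation; + coerces text to numbers (yielding 0)

Fix: Use the || operator for string concatenation

Corrected query:
SELECT major || ': ' || name AS label FROM students

Result:
label           
----------------
Chemistry: Kate 
Physics: Iris   
Chemistry: Frank
Chemistry: Carol
Chemistry: Frank
Chemistry: Jack 
Physics: Carol  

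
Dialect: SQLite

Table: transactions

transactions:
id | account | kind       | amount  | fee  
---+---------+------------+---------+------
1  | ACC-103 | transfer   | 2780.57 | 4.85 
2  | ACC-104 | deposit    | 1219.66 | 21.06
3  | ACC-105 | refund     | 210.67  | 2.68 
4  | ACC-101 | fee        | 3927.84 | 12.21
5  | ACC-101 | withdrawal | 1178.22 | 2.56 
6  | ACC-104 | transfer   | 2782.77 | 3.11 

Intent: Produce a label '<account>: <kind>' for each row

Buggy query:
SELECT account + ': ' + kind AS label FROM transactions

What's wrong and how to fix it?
Bug: SQLite uses || for string concatenation; + coerces text to numbers (yielding 0)

Fix: Use the || operator for string concatenation

Corrected query:
SELECT account || ': ' || kind AS label FROM transactions

Result:
label              
-------------------
ACC-103: transfer  
ACC-104: deposit   
ACC-105: refund    
ACC-101: fee       
ACC-101: withdrawal
ACC-104: transfer  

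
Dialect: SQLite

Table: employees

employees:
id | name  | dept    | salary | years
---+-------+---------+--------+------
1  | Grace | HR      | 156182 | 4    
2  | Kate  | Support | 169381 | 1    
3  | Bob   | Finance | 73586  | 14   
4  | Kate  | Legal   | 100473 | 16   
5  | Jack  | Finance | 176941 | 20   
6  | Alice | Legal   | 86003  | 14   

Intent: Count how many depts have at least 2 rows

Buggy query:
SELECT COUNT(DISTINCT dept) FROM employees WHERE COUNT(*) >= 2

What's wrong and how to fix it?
Bug: COUNT(*) cannot appear in WHERE; the per-group count doesn't exist yet

Fix: Group first with HAVING COUNT(*) >= 2, then COUNT the resulting groups

Corrected query:
SELECT COUNT(*) FROM (SELECT dept FROM employees GROUP BY dept HAVING COUNT(*) >= 2)

Result:
COUNT(*)
--------
2       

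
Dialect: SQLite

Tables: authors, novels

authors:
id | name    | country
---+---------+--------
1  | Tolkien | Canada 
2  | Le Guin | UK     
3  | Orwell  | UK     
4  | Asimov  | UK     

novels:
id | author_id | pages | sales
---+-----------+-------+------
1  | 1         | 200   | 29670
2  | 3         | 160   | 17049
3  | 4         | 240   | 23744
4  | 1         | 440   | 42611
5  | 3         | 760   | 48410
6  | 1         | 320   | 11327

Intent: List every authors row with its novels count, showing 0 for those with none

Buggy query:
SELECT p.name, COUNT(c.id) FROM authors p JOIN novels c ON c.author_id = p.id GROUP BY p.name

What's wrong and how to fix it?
Bug: An inner join excludes parents with zero children

Fix: Switch to LEFT JOIN to retain unmatched parent rows

Corrected query:
SELECT p.name, COUNT(c.id) FROM authors p LEFT JOIN novels c ON c.author_id = p.id GROUP BY p.name

Result:
name    | COUNT(c.id)
--------+------------
Asimov  | 1          
Le Guin | 0          
Orwell  | 2          
Tolkien | 3          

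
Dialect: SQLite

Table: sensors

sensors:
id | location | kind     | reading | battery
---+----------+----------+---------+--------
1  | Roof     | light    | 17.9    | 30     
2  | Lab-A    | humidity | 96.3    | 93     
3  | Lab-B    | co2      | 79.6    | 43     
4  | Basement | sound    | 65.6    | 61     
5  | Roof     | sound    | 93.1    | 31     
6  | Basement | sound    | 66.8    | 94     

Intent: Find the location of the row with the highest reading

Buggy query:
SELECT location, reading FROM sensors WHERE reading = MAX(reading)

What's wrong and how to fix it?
Bug: MAX(reading) is an aggregate and cannot be used directly in WHERE

Fix: Use a subquery: WHERE reading = (SELECT MAX(reading) FROM sensors)

Corrected query:
SELECT location, reading FROM sensors WHERE reading = (SELECT MAX(reading) FROM sensors)

Result:
location | reading
---------+--------
Lab-A    | 96.3   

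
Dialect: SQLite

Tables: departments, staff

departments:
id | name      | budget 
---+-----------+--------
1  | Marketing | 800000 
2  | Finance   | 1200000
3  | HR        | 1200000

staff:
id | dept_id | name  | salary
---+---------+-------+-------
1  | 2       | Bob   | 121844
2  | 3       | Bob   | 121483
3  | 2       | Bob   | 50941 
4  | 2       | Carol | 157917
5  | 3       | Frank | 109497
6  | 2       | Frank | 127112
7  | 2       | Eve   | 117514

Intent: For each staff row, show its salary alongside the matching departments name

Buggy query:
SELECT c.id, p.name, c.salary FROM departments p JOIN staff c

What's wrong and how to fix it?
Bug: JOIN with no ON clause produces a cartesian product; every staff row pairs with every departments row

Fix: Add ON c.dept_id = p.id to the JOIN

Corrected query:
SELECT c.id, p.name, c.salary FROM departments p JOIN staff c ON c.dept_id = p.id

Result:
id | name    | salary
---+---------+-------
1  | Finance | 121844
2  | HR      | 121483
3  | Finance | 50941 
4  | Finance | 157917
5  | HR      | 109497
6  | Finance | 127112
7  | Finance | 117514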